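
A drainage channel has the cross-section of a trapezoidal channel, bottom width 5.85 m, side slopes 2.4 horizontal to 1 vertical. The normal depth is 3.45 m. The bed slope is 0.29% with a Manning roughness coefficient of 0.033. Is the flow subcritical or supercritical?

With bottom width b = 5.85 m and side slope z = 2.4: A = (b + zy)y = (5.85 + 2.4×3.45)×3.45 = 48.75 m²; P = b + 2y√(1+z²) = 5.85 + 2×3.45×2.6 = 23.79 m.
Hydraulic radius R = A/P = 48.75/23.79 = 2.049 m.
V = (1/n) R^(2/3) √S = (1/0.033) × 2.049^(2/3) × √0.0029 = 2.633 m/s. Hydraulic depth D_h = A/T = 48.75/22.41 = 2.175 m.
Froude number Fr = V/√(g·D_h) = 2.633/√(9.81×2.175) = 0.57, which is less than 1, so the flow is subcritical.

subcritical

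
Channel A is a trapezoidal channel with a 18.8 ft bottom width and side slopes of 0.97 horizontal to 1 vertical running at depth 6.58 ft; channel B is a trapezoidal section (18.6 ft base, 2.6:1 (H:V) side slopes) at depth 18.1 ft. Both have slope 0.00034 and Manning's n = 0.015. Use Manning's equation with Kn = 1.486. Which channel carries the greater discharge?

Channel A: With bottom width b = 18.8 ft and side slope z = 0.97: A = (b + zy)y = (18.8 + 0.97×6.58)×6.58 = 165.7 ft²; P = b + 2y√(1+z²) = 18.8 + 2×6.58×1.393 = 37.13 ft. Hydraulic radius R = A/P = 165.7/37.13 = 4.462 ft. Q_A = (1.486/0.015)·165.7·4.462^(2/3)·√0.00034 = 820.4 ft³/s.
Channel B: With bottom width b = 18.6 ft and side slope z = 2.6: A = (b + zy)y = (18.6 + 2.6×18.1)×18.1 = 1188 ft²; P = b + 2y√(1+z²) = 18.6 + 2×18.1×2.786 = 119.4 ft. Hydraulic radius R = A/P = 1188/119.4 = 9.95 ft. Q_B = (1.486/0.015)·1188·9.95^(2/3)·√0.00034 = 10040 ft³/s.
Q_A = 820.4 ft³/s vs Q_B = 10040 ft³/s, so channel B carries more.

channel B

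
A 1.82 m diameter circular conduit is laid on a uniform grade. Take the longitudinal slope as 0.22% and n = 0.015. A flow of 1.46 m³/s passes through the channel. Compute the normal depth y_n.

Manning's equation rearranged: A R^(2/3) = nQ / (1·√S) = 0.015 × 1.46 / (√0.0022) = 0.4669.
Try y = 0.615 m: A R^(2/3) = 0.3786 — too small.
Try y = 0.829 m: A R^(2/3) = 0.6549 — too large.
Try y = 0.688 m: A R^(2/3) = 0.4674 — matches.

y_n = 0.688 m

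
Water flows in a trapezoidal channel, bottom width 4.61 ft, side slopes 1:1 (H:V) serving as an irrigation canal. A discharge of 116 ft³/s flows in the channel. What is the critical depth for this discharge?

y_c = 2.27 ft

At critical depth, Q² T / (g A³) = 1, i.e. A³/T = Q²/g = 116²/32.2 = 417.9.
Try y = 2.79 ft: A³/T = 863.6 — high.
Try y = 1.94 ft: A³/T = 241.7 — low.
Try y = 2.27 ft: A³/T = 416.3 — close enough.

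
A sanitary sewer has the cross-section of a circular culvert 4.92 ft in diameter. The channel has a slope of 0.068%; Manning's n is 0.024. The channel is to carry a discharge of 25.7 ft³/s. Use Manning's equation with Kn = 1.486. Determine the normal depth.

y_n = 3.12 ft

Manning's equation rearranged: A R^(2/3) = nQ / (1.486·√S) = 0.024 × 25.7 / (1.486 × √0.00068) = 15.92.
Trying y = 2.61 ft: A R^(2/3) = 12.05 — short.
Trying y = 3.42 ft: A R^(2/3) = 18.11 — over.
Trying y = 3.12 ft: A R^(2/3) = 15.93 — close enough.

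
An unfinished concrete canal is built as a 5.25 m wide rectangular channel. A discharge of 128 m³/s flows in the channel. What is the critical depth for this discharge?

y_c = 3.93 m

For a rectangular channel, critical depth y_c = (q²/g)^(1/3) where q = Q/b = 128/5.25 = 24.38 m²/s.
So y_c = (24.38²/9.81)^(1/3) = 3.93 m.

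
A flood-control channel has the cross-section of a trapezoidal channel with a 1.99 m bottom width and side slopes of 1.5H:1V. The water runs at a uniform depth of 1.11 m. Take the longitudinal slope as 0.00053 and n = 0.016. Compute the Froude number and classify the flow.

subcritical

With bottom width b = 1.99 m and side slope z = 1.5: A = (b + zy)y = (1.99 + 1.5×1.11)×1.11 = 4.057 m²; P = b + 2y√(1+z²) = 1.99 + 2×1.11×1.803 = 5.992 m.
Hydraulic radius R = A/P = 4.057/5.992 = 0.6771 m.
V = (1/n) R^(2/3) √S = (1/0.016) × 0.6771^(2/3) × √0.00053 = 1.109 m/s. Hydraulic depth D_h = A/T = 4.057/5.32 = 0.7626 m.
Froude number Fr = V/√(g·D_h) = 1.109/√(9.81×0.7626) = 0.406, which is less than 1, so the flow is subcritical.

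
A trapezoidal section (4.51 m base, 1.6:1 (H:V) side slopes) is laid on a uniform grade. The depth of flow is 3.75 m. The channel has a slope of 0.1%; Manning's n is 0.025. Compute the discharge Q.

With bottom width b = 4.51 m and side slope z = 1.6: A = (b + zy)y = (4.51 + 1.6×3.75)×3.75 = 39.41 m²; P = b + 2y√(1+z²) = 4.51 + 2×3.75×1.887 = 18.66 m.
Hydraulic radius R = A/P = 39.41/18.66 = 2.112 m.
Manning's equation: Q = (1/n) A R^(2/3) S^(1/2) = (1/0.025) × 39.41 × 2.112^(2/3) × 0.001^(1/2) = 82.1 m³/s.

Q = 82.1 m³/s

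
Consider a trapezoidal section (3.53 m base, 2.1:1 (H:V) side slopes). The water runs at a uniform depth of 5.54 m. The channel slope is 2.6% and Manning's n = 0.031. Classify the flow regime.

With bottom width b = 3.53 m and side slope z = 2.1: A = (b + zy)y = (3.53 + 2.1×5.54)×5.54 = 84.01 m²; P = b + 2y√(1+z²) = 3.53 + 2×5.54×2.326 = 29.3 m.
Hydraulic radius R = A/P = 84.01/29.3 = 2.867 m.
V = (1/n) R^(2/3) √S = (1/0.031) × 2.867^(2/3) × √0.026 = 10.5 m/s. Hydraulic depth D_h = A/T = 84.01/26.8 = 3.135 m.
Froude number Fr = V/√(g·D_h) = 10.5/√(9.81×3.135) = 1.89, which is greater than 1, so the flow is supercritical.

supercritical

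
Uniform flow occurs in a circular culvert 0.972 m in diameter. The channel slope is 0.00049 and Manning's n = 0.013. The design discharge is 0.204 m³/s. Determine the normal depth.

y_n = 0.436 m

Manning's equation rearranged: A R^(2/3) = nQ / (1·√S) = 0.013 × 0.204 / (√0.00049) = 0.1198.
Try y = 0.325 m: A R^(2/3) = 0.06968 — short.
Try y = 0.483 m: A R^(2/3) = 0.143 — over.
Try y = 0.436 m: A R^(2/3) = 0.1197 — close enough.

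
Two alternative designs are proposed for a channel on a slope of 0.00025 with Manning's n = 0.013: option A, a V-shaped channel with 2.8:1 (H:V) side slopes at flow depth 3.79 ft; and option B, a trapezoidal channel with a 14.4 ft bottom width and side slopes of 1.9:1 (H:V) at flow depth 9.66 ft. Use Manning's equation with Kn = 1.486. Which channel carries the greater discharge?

channel B

Channel A: For a triangular section with side slope z = 2.8: A = zy² = 2.8×3.79² = 40.22 ft²; P = 2y√(1+z²) = 2×3.79×2.973 = 22.54 ft. Hydraulic radius R = A/P = 40.22/22.54 = 1.785 ft. Q_A = (1.486/0.013)·40.22·1.785^(2/3)·√0.00025 = 106.9 ft³/s.
Channel B: With bottom width b = 14.4 ft and side slope z = 1.9: A = (b + zy)y = (14.4 + 1.9×9.66)×9.66 = 316.4 ft²; P = b + 2y√(1+z²) = 14.4 + 2×9.66×2.147 = 55.88 ft. Hydraulic radius R = A/P = 316.4/55.88 = 5.662 ft. Q_B = (1.486/0.013)·316.4·5.662^(2/3)·√0.00025 = 1817 ft³/s.
Q_A = 106.9 ft³/s vs Q_B = 1817 ft³/s, so channel B carries more.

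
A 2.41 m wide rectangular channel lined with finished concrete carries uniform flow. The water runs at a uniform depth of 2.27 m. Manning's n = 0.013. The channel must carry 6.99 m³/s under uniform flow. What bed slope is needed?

Flow area A = b·y = 2.41 × 2.27 = 5.471 m². Wetted perimeter P = b + 2y = 2.41 + 2×2.27 = 6.95 m.
Hydraulic radius R = A/P = 5.471/6.95 = 0.7872 m.
From Manning's equation, S = [nQ / (1 A R^(2/3))]² = [0.013 × 6.99 / (1 × 5.471 × 0.7872^(2/3))]² = 0.00038.

S = 0.00038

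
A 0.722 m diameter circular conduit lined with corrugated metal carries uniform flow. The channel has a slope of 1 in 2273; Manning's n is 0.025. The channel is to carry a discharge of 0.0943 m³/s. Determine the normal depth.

Manning's equation rearranged: A R^(2/3) = nQ / (1·√S) = 0.025 × 0.0943 / (√0.0004399) = 0.1124.
Trying y = 0.66 m: A R^(2/3) = 0.1401 — too large.
Trying y = 0.44 m: A R^(2/3) = 0.08996 — too small.
Trying y = 0.516 m: A R^(2/3) = 0.1124 — ≈ 0.1124.

y_n = 0.516 m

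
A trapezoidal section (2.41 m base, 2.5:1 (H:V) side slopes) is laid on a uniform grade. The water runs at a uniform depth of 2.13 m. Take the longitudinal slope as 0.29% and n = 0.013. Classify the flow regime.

With bottom width b = 2.41 m and side slope z = 2.5: A = (b + zy)y = (2.41 + 2.5×2.13)×2.13 = 16.48 m²; P = b + 2y√(1+z²) = 2.41 + 2×2.13×2.693 = 13.88 m.
Hydraulic radius R = A/P = 16.48/13.88 = 1.187 m.
V = (1/n) R^(2/3) √S = (1/0.013) × 1.187^(2/3) × √0.0029 = 4.644 m/s. Hydraulic depth D_h = A/T = 16.48/13.06 = 1.262 m.
Froude number Fr = V/√(g·D_h) = 4.644/√(9.81×1.262) = 1.32, which is greater than 1, so the flow is supercritical.

supercritical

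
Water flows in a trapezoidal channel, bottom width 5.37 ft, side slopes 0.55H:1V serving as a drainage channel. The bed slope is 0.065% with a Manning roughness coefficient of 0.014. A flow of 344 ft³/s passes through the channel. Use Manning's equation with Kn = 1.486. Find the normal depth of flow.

Manning's equation rearranged: A R^(2/3) = nQ / (1.486·√S) = 0.014 × 344 / (1.486 × √0.00065) = 127.1.
Try y = 8.15 ft: A R^(2/3) = 179.8 — too large.
Try y = 5.55 ft: A R^(2/3) = 88.19 — too small.
Try y = 6.78 ft: A R^(2/3) = 127.2 — close enough.

y_n = 6.78 ft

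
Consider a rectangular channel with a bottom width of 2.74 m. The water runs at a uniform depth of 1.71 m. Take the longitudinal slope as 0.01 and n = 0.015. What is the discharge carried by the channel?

Q = 26 m³/s

Flow area A = b·y = 2.74 × 1.71 = 4.685 m². Wetted perimeter P = b + 2y = 2.74 + 2×1.71 = 6.16 m.
Hydraulic radius R = A/P = 4.685/6.16 = 0.7606 m.
Manning's equation: Q = (1/n) A R^(2/3) S^(1/2) = (1/0.015) × 4.685 × 0.7606^(2/3) × 0.01^(1/2) = 26 m³/s.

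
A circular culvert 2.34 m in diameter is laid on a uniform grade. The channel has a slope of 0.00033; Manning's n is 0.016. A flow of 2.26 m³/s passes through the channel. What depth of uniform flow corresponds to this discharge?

Manning's equation rearranged: A R^(2/3) = nQ / (1·√S) = 0.016 × 2.26 / (√0.00033) = 1.991.
Trying y = 1.76 m: A R^(2/3) = 2.752 — over.
Trying y = 0.955 m: A R^(2/3) = 1.052 — short.
Trying y = 1.39 m: A R^(2/3) = 1.99 — matches.

y_n = 1.39 m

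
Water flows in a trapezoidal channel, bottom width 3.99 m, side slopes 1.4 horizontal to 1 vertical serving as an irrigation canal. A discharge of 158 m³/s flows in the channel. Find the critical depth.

At critical depth, Q² T / (g A³) = 1, i.e. A³/T = Q²/g = 158²/9.81 = 2545.
Trying y = 2.91 m: A³/T = 1065 — too small.
Trying y = 3.97 m: A³/T = 3605 — too large.
Trying y = 3.64 m: A³/T = 2551 — ≈ 2545.

y_c = 3.64 m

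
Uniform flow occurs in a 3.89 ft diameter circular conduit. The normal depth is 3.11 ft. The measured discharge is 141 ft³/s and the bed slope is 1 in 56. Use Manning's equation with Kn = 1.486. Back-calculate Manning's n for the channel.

For a circular section of diameter D = 3.89 ft at depth y = 3.11 ft, the central angle is θ = 2 arccos(1 − 2y/D) = 4.426 rad. Then A = (D²/8)(θ − sin θ) = 10.19 ft² and P = Dθ/2 = 8.609 ft.
Hydraulic radius R = A/P = 10.19/8.609 = 1.183 ft.
Rearranging Manning's equation: n = (1.486/Q) A R^(2/3) S^(1/2) = (1.486/141) × 10.19 × 1.183^(2/3) × √0.01786 = 0.016.

n = 0.016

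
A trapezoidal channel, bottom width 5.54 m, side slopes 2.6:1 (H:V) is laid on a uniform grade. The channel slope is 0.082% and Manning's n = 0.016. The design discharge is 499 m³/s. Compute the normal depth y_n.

Manning's equation rearranged: A R^(2/3) = nQ / (1·√S) = 0.016 × 499 / (√0.00082) = 278.8.
Try y = 7.56 m: A R^(2/3) = 479.7 — too large.
Try y = 4.5 m: A R^(2/3) = 144.2 — too small.
Try y = 6 m: A R^(2/3) = 278.6 — ≈ 278.8.

y_n = 6 m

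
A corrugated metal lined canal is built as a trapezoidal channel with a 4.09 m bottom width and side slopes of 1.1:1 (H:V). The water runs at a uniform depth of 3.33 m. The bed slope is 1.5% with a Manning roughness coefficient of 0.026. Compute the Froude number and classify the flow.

supercritical

With bottom width b = 4.09 m and side slope z = 1.1: A = (b + zy)y = (4.09 + 1.1×3.33)×3.33 = 25.82 m²; P = b + 2y√(1+z²) = 4.09 + 2×3.33×1.487 = 13.99 m.
Hydraulic radius R = A/P = 25.82/13.99 = 1.845 m.
V = (1/n) R^(2/3) √S = (1/0.026) × 1.845^(2/3) × √0.015 = 7.087 m/s. Hydraulic depth D_h = A/T = 25.82/11.42 = 2.262 m.
Froude number Fr = V/√(g·D_h) = 7.087/√(9.81×2.262) = 1.5, which is greater than 1, so the flow is supercritical.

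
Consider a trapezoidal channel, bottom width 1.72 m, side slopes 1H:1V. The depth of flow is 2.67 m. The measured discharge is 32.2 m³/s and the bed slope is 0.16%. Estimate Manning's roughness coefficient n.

n = 0.017

With bottom width b = 1.72 m and side slope z = 1: A = (b + zy)y = (1.72 + 1×2.67)×2.67 = 11.72 m²; P = b + 2y√(1+z²) = 1.72 + 2×2.67×1.414 = 9.272 m.
Hydraulic radius R = A/P = 11.72/9.272 = 1.264 m.
Rearranging Manning's equation: n = (1/Q) A R^(2/3) S^(1/2) = (1/32.2) × 11.72 × 1.264^(2/3) × √0.0016 = 0.017.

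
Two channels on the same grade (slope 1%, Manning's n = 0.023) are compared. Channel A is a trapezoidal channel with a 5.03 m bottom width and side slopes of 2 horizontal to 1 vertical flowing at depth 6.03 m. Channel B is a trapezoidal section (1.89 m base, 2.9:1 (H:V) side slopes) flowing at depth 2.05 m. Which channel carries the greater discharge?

Channel A: With bottom width b = 5.03 m and side slope z = 2: A = (b + zy)y = (5.03 + 2×6.03)×6.03 = 103.1 m²; P = b + 2y√(1+z²) = 5.03 + 2×6.03×2.236 = 32 m. Hydraulic radius R = A/P = 103.1/32 = 3.221 m. Q_A = (1/0.023)·103.1·3.221^(2/3)·√0.01 = 977.2 m³/s.
Channel B: With bottom width b = 1.89 m and side slope z = 2.9: A = (b + zy)y = (1.89 + 2.9×2.05)×2.05 = 16.06 m²; P = b + 2y√(1+z²) = 1.89 + 2×2.05×3.068 = 14.47 m. Hydraulic radius R = A/P = 16.06/14.47 = 1.11 m. Q_B = (1/0.023)·16.06·1.11^(2/3)·√0.01 = 74.88 m³/s.
Q_A = 977.2 m³/s vs Q_B = 74.88 m³/s, so channel A carries more.

channel A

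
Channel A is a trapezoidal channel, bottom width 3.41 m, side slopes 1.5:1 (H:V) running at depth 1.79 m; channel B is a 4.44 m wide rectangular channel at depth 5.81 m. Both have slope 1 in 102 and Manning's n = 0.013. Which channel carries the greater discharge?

Channel A: With bottom width b = 3.41 m and side slope z = 1.5: A = (b + zy)y = (3.41 + 1.5×1.79)×1.79 = 10.91 m²; P = b + 2y√(1+z²) = 3.41 + 2×1.79×1.803 = 9.864 m. Hydraulic radius R = A/P = 10.91/9.864 = 1.106 m. Q_A = (1/0.013)·10.91·1.106^(2/3)·√0.009804 = 88.87 m³/s.
Channel B: Flow area A = b·y = 4.44 × 5.81 = 25.8 m². Wetted perimeter P = b + 2y = 4.44 + 2×5.81 = 16.06 m. Hydraulic radius R = A/P = 25.8/16.06 = 1.606 m. Q_B = (1/0.013)·25.8·1.606^(2/3)·√0.009804 = 269.5 m³/s.
Q_A = 88.87 m³/s vs Q_B = 269.5 m³/s, so channel B carries more.

channel B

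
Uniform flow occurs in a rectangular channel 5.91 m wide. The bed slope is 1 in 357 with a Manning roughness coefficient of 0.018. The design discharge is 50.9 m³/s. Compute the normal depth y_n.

y_n = 2.42 m

Manning's equation rearranged: A R^(2/3) = nQ / (1·√S) = 0.018 × 50.9 / (√0.002801) = 17.31.
Trying y = 1.88 m: A R^(2/3) = 12.19 — too small.
Trying y = 2.76 m: A R^(2/3) = 20.68 — too large.
Trying y = 2.42 m: A R^(2/3) = 17.3 — ≈ 17.31.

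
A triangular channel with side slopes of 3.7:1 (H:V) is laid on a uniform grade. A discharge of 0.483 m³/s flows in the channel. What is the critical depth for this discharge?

y_c = 0.322 m

At critical depth, Q² T / (g A³) = 1, i.e. A³/T = Q²/g = 0.483²/9.81 = 0.02378.
Trying y = 0.363 m: A³/T = 0.04314 — high.
Trying y = 0.322 m: A³/T = 0.02369 — close enough.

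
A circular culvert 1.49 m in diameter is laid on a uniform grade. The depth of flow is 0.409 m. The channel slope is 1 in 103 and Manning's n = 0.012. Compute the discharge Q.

Q = 1.22 m³/s

For a circular section of diameter D = 1.49 m at depth y = 0.409 m, the central angle is θ = 2 arccos(1 − 2y/D) = 2.206 rad. Then A = (D²/8)(θ − sin θ) = 0.3887 m² and P = Dθ/2 = 1.643 m.
Hydraulic radius R = A/P = 0.3887/1.643 = 0.2365 m.
Manning's equation: Q = (1/n) A R^(2/3) S^(1/2) = (1/0.012) × 0.3887 × 0.2365^(2/3) × 0.009709^(1/2) = 1.22 m³/s.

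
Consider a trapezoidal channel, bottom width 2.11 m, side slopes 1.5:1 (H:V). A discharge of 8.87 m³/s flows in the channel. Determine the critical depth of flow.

y_c = 0.963 m

At critical depth, Q² T / (g A³) = 1, i.e. A³/T = Q²/g = 8.87²/9.81 = 8.02.
At y = 0.86 m: A³/T = 5.33 — short.
At y = 0.963 m: A³/T = 8.023 — close enough.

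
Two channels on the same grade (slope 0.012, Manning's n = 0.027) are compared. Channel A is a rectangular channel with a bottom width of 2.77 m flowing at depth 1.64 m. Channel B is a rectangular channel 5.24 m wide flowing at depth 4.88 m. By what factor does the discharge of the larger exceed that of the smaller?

9.72

Channel A: Flow area A = b·y = 2.77 × 1.64 = 4.543 m². Wetted perimeter P = b + 2y = 2.77 + 2×1.64 = 6.05 m. Hydraulic radius R = A/P = 4.543/6.05 = 0.7509 m. Q_A = (1/0.027)·4.543·0.7509^(2/3)·√0.012 = 15.23 m³/s.
Channel B: Flow area A = b·y = 5.24 × 4.88 = 25.57 m². Wetted perimeter P = b + 2y = 5.24 + 2×4.88 = 15 m. Hydraulic radius R = A/P = 25.57/15 = 1.705 m. Q_B = (1/0.027)·25.57·1.705^(2/3)·√0.012 = 148.1 m³/s.
The larger discharge is 148.1 m³/s and the smaller is 15.23 m³/s; the ratio is 9.72.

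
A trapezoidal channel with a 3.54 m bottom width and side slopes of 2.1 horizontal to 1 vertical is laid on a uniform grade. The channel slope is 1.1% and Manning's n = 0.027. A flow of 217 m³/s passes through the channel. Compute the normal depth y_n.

Manning's equation rearranged: A R^(2/3) = nQ / (1·√S) = 0.027 × 217 / (√0.011) = 55.86.
Try y = 2.7 m: A R^(2/3) = 33.23 — too small.
Try y = 3.93 m: A R^(2/3) = 76.58 — too large.
Try y = 3.42 m: A R^(2/3) = 55.96 — ≈ 55.86.

y_n = 3.42 m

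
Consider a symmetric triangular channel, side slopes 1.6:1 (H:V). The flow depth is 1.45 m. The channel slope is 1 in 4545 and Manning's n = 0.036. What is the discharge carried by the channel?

Q = 1 m³/s

For a triangular section with side slope z = 1.6: A = zy² = 1.6×1.45² = 3.364 m²; P = 2y√(1+z²) = 2×1.45×1.887 = 5.472 m.
Hydraulic radius R = A/P = 3.364/5.472 = 0.6148 m.
Manning's equation: Q = (1/n) A R^(2/3) S^(1/2) = (1/0.036) × 3.364 × 0.6148^(2/3) × 0.00022^(1/2) = 1 m³/s.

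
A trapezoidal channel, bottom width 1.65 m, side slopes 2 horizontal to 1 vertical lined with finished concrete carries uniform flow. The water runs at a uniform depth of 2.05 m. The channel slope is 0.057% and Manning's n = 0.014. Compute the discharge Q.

Q = 21.3 m³/s

With bottom width b = 1.65 m and side slope z = 2: A = (b + zy)y = (1.65 + 2×2.05)×2.05 = 11.79 m²; P = b + 2y√(1+z²) = 1.65 + 2×2.05×2.236 = 10.82 m.
Hydraulic radius R = A/P = 11.79/10.82 = 1.09 m.
Manning's equation: Q = (1/n) A R^(2/3) S^(1/2) = (1/0.014) × 11.79 × 1.09^(2/3) × 0.00057^(1/2) = 21.3 m³/s.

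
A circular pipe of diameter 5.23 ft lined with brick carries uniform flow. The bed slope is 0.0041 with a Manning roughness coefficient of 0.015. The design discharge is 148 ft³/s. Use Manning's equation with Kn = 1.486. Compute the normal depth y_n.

Manning's equation rearranged: A R^(2/3) = nQ / (1.486·√S) = 0.015 × 148 / (1.486 × √0.0041) = 23.33.
At y = 2.79 ft: A R^(2/3) = 14.31 — short.
At y = 3.91 ft: A R^(2/3) = 23.34 — ≈ 23.33.

y_n = 3.91 ft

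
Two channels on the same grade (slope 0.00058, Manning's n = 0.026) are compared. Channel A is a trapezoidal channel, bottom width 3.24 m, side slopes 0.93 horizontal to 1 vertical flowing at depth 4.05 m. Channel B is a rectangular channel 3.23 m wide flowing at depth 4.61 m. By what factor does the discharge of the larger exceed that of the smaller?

Channel A: With bottom width b = 3.24 m and side slope z = 0.93: A = (b + zy)y = (3.24 + 0.93×4.05)×4.05 = 28.38 m²; P = b + 2y√(1+z²) = 3.24 + 2×4.05×1.366 = 14.3 m. Hydraulic radius R = A/P = 28.38/14.3 = 1.984 m. Q_A = (1/0.026)·28.38·1.984^(2/3)·√0.00058 = 41.5 m³/s.
Channel B: Flow area A = b·y = 3.23 × 4.61 = 14.89 m². Wetted perimeter P = b + 2y = 3.23 + 2×4.61 = 12.45 m. Hydraulic radius R = A/P = 14.89/12.45 = 1.196 m. Q_B = (1/0.026)·14.89·1.196^(2/3)·√0.00058 = 15.54 m³/s.
The larger discharge is 41.5 m³/s and the smaller is 15.54 m³/s; the ratio is 2.67.

2.67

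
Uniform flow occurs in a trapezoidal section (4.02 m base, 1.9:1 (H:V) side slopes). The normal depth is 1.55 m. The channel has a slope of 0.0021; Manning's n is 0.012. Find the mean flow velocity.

V = 3.85 m/s

With bottom width b = 4.02 m and side slope z = 1.9: A = (b + zy)y = (4.02 + 1.9×1.55)×1.55 = 10.8 m²; P = b + 2y√(1+z²) = 4.02 + 2×1.55×2.147 = 10.68 m.
Hydraulic radius R = A/P = 10.8/10.68 = 1.011 m.
From Manning's equation, V = (1/n) R^(2/3) S^(1/2) = (1/0.012) × 1.011^(2/3) × 0.0021^(1/2) = 3.85 m/s.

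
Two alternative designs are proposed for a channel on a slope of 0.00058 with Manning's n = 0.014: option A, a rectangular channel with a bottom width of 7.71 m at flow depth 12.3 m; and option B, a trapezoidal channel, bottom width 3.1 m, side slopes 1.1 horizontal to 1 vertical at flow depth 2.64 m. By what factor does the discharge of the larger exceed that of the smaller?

9.58

Channel A: Flow area A = b·y = 7.71 × 12.3 = 94.83 m². Wetted perimeter P = b + 2y = 7.71 + 2×12.3 = 32.31 m. Hydraulic radius R = A/P = 94.83/32.31 = 2.935 m. Q_A = (1/0.014)·94.83·2.935^(2/3)·√0.00058 = 334.4 m³/s.
Channel B: With bottom width b = 3.1 m and side slope z = 1.1: A = (b + zy)y = (3.1 + 1.1×2.64)×2.64 = 15.85 m²; P = b + 2y√(1+z²) = 3.1 + 2×2.64×1.487 = 10.95 m. Hydraulic radius R = A/P = 15.85/10.95 = 1.448 m. Q_B = (1/0.014)·15.85·1.448^(2/3)·√0.00058 = 34.89 m³/s.
The larger discharge is 334.4 m³/s and the smaller is 34.89 m³/s; the ratio is 9.58.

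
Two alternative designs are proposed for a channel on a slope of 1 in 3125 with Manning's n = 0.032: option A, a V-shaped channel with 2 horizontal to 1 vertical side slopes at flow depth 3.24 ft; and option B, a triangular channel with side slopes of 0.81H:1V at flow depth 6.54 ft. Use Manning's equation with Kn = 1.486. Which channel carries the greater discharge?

channel B

Channel A: For a triangular section with side slope z = 2: A = zy² = 2×3.24² = 21 ft²; P = 2y√(1+z²) = 2×3.24×2.236 = 14.49 ft. Hydraulic radius R = A/P = 21/14.49 = 1.449 ft. Q_A = (1.486/0.032)·21·1.449^(2/3)·√0.00032 = 22.33 ft³/s.
Channel B: For a triangular section with side slope z = 0.81: A = zy² = 0.81×6.54² = 34.64 ft²; P = 2y√(1+z²) = 2×6.54×1.287 = 16.83 ft. Hydraulic radius R = A/P = 34.64/16.83 = 2.058 ft. Q_B = (1.486/0.032)·34.64·2.058^(2/3)·√0.00032 = 46.57 ft³/s.
Q_A = 22.33 ft³/s vs Q_B = 46.57 ft³/s, so channel B carries more.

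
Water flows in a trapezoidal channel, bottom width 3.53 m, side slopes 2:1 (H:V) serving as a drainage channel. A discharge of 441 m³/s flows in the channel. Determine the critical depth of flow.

y_c = 5.49 m

At critical depth, Q² T / (g A³) = 1, i.e. A³/T = Q²/g = 441²/9.81 = 19820.
Try y = 6.6 m: A³/T = 44980 — high.
Try y = 4.85 m: A³/T = 11520 — low.
Try y = 5.49 m: A³/T = 19830 — close enough.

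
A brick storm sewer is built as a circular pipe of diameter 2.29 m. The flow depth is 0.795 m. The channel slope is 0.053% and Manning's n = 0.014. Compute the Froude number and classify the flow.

For a circular section of diameter D = 2.29 m at depth y = 0.795 m, the central angle is θ = 2 arccos(1 − 2y/D) = 2.52 rad. Then A = (D²/8)(θ − sin θ) = 1.271 m² and P = Dθ/2 = 2.886 m.
Hydraulic radius R = A/P = 1.271/2.886 = 0.4403 m.
V = (1/n) R^(2/3) √S = (1/0.014) × 0.4403^(2/3) × √0.00053 = 0.9517 m/s. Hydraulic depth D_h = A/T = 1.271/2.18 = 0.5827 m.
Froude number Fr = V/√(g·D_h) = 0.9517/√(9.81×0.5827) = 0.398, which is less than 1, so the flow is subcritical.

subcritical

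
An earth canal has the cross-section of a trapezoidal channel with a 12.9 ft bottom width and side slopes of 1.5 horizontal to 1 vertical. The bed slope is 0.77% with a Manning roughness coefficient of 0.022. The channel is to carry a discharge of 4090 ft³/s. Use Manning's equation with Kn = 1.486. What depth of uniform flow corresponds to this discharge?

Manning's equation rearranged: A R^(2/3) = nQ / (1.486·√S) = 0.022 × 4090 / (1.486 × √0.0077) = 690.1.
Trying y = 11.2 ft: A R^(2/3) = 1128 — too large.
Trying y = 6.28 ft: A R^(2/3) = 349.9 — too small.
Trying y = 8.83 ft: A R^(2/3) = 689.4 — ≈ 690.1.

y_n = 8.83 ft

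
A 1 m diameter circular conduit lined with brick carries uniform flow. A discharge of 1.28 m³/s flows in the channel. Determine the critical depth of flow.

At critical depth, Q² T / (g A³) = 1, i.e. A³/T = Q²/g = 1.28²/9.81 = 0.167.
Try y = 0.531 m: A³/T = 0.0762 — too small.
Try y = 0.652 m: A³/T = 0.1674 — ≈ 0.167.

y_c = 0.652 m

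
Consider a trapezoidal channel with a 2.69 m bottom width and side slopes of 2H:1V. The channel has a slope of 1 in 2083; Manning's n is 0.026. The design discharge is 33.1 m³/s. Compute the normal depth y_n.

Manning's equation rearranged: A R^(2/3) = nQ / (1·√S) = 0.026 × 33.1 / (√0.0004801) = 39.28.
Try y = 2.49 m: A R^(2/3) = 23.69 — short.
Try y = 3.12 m: A R^(2/3) = 39.28 — close enough.

y_n = 3.12 m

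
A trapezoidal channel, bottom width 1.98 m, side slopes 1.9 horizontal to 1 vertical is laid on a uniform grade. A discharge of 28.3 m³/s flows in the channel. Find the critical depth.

y_c = 1.7 m

At critical depth, Q² T / (g A³) = 1, i.e. A³/T = Q²/g = 28.3²/9.81 = 81.64.
Trying y = 1.84 m: A³/T = 114 — too large.
Trying y = 1.49 m: A³/T = 48.2 — too small.
Trying y = 1.7 m: A³/T = 82.32 — matches.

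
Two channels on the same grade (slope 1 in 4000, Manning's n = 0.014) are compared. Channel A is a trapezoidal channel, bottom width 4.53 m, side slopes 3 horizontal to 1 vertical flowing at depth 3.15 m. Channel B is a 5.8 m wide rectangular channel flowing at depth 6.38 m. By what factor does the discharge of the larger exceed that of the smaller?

1.11

Channel A: With bottom width b = 4.53 m and side slope z = 3: A = (b + zy)y = (4.53 + 3×3.15)×3.15 = 44.04 m²; P = b + 2y√(1+z²) = 4.53 + 2×3.15×3.162 = 24.45 m. Hydraulic radius R = A/P = 44.04/24.45 = 1.801 m. Q_A = (1/0.014)·44.04·1.801^(2/3)·√0.00025 = 73.62 m³/s.
Channel B: Flow area A = b·y = 5.8 × 6.38 = 37 m². Wetted perimeter P = b + 2y = 5.8 + 2×6.38 = 18.56 m. Hydraulic radius R = A/P = 37/18.56 = 1.994 m. Q_B = (1/0.014)·37·1.994^(2/3)·√0.00025 = 66.2 m³/s.
The larger discharge is 73.62 m³/s and the smaller is 66.2 m³/s; the ratio is 1.11.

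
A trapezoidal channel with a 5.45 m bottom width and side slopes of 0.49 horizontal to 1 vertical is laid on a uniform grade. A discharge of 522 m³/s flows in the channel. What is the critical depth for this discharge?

y_c = 7.72 m

At critical depth, Q² T / (g A³) = 1, i.e. A³/T = Q²/g = 522²/9.81 = 27780.
At y = 9.8 m: A³/T = 67370 — too large.
At y = 7.72 m: A³/T = 27820 — close enough.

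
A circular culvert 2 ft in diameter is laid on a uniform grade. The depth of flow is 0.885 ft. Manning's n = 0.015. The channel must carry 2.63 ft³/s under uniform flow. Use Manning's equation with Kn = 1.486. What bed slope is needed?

S = 0.0011

For a circular section of diameter D = 2 ft at depth y = 0.885 ft, the central angle is θ = 2 arccos(1 − 2y/D) = 2.911 rad. Then A = (D²/8)(θ − sin θ) = 1.341 ft² and P = Dθ/2 = 2.911 ft.
Hydraulic radius R = A/P = 1.341/2.911 = 0.4608 ft.
From Manning's equation, S = [nQ / (1.486 A R^(2/3))]² = [0.015 × 2.63 / (1.486 × 1.341 × 0.4608^(2/3))]² = 0.0011.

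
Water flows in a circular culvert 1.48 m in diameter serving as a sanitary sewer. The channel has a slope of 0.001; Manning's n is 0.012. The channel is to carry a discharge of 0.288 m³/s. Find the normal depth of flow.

Manning's equation rearranged: A R^(2/3) = nQ / (1·√S) = 0.012 × 0.288 / (√0.001) = 0.1093.
Trying y = 0.402 m: A R^(2/3) = 0.143 — high.
Trying y = 0.273 m: A R^(2/3) = 0.06588 — low.
Trying y = 0.351 m: A R^(2/3) = 0.1094 — close enough.

y_n = 0.351 m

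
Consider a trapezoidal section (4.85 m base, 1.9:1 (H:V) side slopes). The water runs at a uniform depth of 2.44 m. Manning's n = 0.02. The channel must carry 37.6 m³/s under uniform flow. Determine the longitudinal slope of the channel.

S = 0.000609

With bottom width b = 4.85 m and side slope z = 1.9: A = (b + zy)y = (4.85 + 1.9×2.44)×2.44 = 23.15 m²; P = b + 2y√(1+z²) = 4.85 + 2×2.44×2.147 = 15.33 m.
Hydraulic radius R = A/P = 23.15/15.33 = 1.51 m.
From Manning's equation, S = [nQ / (1 A R^(2/3))]² = [0.02 × 37.6 / (1 × 23.15 × 1.51^(2/3))]² = 0.000609.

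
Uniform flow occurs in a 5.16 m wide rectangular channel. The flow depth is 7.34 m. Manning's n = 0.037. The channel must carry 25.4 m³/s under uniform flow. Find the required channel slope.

S = 0.00026

Flow area A = b·y = 5.16 × 7.34 = 37.87 m². Wetted perimeter P = b + 2y = 5.16 + 2×7.34 = 19.84 m.
Hydraulic radius R = A/P = 37.87/19.84 = 1.909 m.
From Manning's equation, S = [nQ / (1 A R^(2/3))]² = [0.037 × 25.4 / (1 × 37.87 × 1.909^(2/3))]² = 0.00026.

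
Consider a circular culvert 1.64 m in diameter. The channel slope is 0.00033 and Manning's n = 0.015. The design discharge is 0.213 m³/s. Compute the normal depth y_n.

y_n = 0.431 m

Manning's equation rearranged: A R^(2/3) = nQ / (1·√S) = 0.015 × 0.213 / (√0.00033) = 0.1759.
Trying y = 0.373 m: A R^(2/3) = 0.1323 — low.
Trying y = 0.465 m: A R^(2/3) = 0.2046 — high.
Trying y = 0.431 m: A R^(2/3) = 0.1763 — ≈ 0.1759.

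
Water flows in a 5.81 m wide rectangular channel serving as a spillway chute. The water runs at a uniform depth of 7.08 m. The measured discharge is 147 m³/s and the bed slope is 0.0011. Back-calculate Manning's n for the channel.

n = 0.015

Flow area A = b·y = 5.81 × 7.08 = 41.13 m². Wetted perimeter P = b + 2y = 5.81 + 2×7.08 = 19.97 m.
Hydraulic radius R = A/P = 41.13/19.97 = 2.06 m.
Rearranging Manning's equation: n = (1/Q) A R^(2/3) S^(1/2) = (1/147) × 41.13 × 2.06^(2/3) × √0.0011 = 0.015.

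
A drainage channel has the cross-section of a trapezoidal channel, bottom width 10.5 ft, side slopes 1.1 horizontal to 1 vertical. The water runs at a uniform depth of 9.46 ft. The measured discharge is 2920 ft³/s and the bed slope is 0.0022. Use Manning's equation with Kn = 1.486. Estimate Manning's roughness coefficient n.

With bottom width b = 10.5 ft and side slope z = 1.1: A = (b + zy)y = (10.5 + 1.1×9.46)×9.46 = 197.8 ft²; P = b + 2y√(1+z²) = 10.5 + 2×9.46×1.487 = 38.63 ft.
Hydraulic radius R = A/P = 197.8/38.63 = 5.12 ft.
Rearranging Manning's equation: n = (1.486/Q) A R^(2/3) S^(1/2) = (1.486/2920) × 197.8 × 5.12^(2/3) × √0.0022 = 0.014.

n = 0.014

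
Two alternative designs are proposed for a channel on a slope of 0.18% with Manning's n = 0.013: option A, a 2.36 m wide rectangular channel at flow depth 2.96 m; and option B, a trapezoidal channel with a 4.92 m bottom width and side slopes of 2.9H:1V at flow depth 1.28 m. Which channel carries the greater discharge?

channel B

Channel A: Flow area A = b·y = 2.36 × 2.96 = 6.986 m². Wetted perimeter P = b + 2y = 2.36 + 2×2.96 = 8.28 m. Hydraulic radius R = A/P = 6.986/8.28 = 0.8437 m. Q_A = (1/0.013)·6.986·0.8437^(2/3)·√0.0018 = 20.36 m³/s.
Channel B: With bottom width b = 4.92 m and side slope z = 2.9: A = (b + zy)y = (4.92 + 2.9×1.28)×1.28 = 11.05 m²; P = b + 2y√(1+z²) = 4.92 + 2×1.28×3.068 = 12.77 m. Hydraulic radius R = A/P = 11.05/12.77 = 0.865 m. Q_B = (1/0.013)·11.05·0.865^(2/3)·√0.0018 = 32.74 m³/s.
Q_A = 20.36 m³/s vs Q_B = 32.74 m³/s, so channel B carries more.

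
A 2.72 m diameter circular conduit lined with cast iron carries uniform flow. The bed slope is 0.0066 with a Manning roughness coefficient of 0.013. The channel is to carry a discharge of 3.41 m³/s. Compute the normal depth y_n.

y_n = 0.64 m

Manning's equation rearranged: A R^(2/3) = nQ / (1·√S) = 0.013 × 3.41 / (√0.0066) = 0.5457.
Trying y = 0.472 m: A R^(2/3) = 0.2947 — short.
Trying y = 0.753 m: A R^(2/3) = 0.7525 — over.
Trying y = 0.64 m: A R^(2/3) = 0.5456 — ≈ 0.5457.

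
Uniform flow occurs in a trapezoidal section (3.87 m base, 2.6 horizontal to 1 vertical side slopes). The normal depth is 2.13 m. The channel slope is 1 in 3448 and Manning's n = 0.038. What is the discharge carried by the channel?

Q = 10.6 m³/s

With bottom width b = 3.87 m and side slope z = 2.6: A = (b + zy)y = (3.87 + 2.6×2.13)×2.13 = 20.04 m²; P = b + 2y√(1+z²) = 3.87 + 2×2.13×2.786 = 15.74 m.
Hydraulic radius R = A/P = 20.04/15.74 = 1.273 m.
Manning's equation: Q = (1/n) A R^(2/3) S^(1/2) = (1/0.038) × 20.04 × 1.273^(2/3) × 0.00029^(1/2) = 10.6 m³/s.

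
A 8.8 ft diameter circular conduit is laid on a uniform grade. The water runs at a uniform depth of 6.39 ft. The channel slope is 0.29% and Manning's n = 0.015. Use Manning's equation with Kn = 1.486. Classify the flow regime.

For a circular section of diameter D = 8.8 ft at depth y = 6.39 ft, the central angle is θ = 2 arccos(1 − 2y/D) = 4.08 rad. Then A = (D²/8)(θ − sin θ) = 47.31 ft² and P = Dθ/2 = 17.95 ft.
Hydraulic radius R = A/P = 47.31/17.95 = 2.635 ft.
V = (1.486/n) R^(2/3) √S = (1.486/0.015) × 2.635^(2/3) × √0.0029 = 10.18 ft/s. Hydraulic depth D_h = A/T = 47.31/7.849 = 6.027 ft.
Froude number Fr = V/√(g·D_h) = 10.18/√(32.2×6.027) = 0.731, which is less than 1, so the flow is subcritical.

subcritical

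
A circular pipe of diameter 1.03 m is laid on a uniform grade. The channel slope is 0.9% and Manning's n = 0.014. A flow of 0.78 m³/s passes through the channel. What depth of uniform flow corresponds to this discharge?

y_n = 0.415 m

Manning's equation rearranged: A R^(2/3) = nQ / (1·√S) = 0.014 × 0.78 / (√0.009) = 0.1151.
At y = 0.477 m: A R^(2/3) = 0.1477 — over.
At y = 0.415 m: A R^(2/3) = 0.1152 — close enough.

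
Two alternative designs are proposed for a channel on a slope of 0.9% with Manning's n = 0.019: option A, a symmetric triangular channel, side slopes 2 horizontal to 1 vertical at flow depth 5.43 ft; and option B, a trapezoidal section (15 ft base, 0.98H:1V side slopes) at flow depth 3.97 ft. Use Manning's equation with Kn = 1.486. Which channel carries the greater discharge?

Channel A: For a triangular section with side slope z = 2: A = zy² = 2×5.43² = 58.97 ft²; P = 2y√(1+z²) = 2×5.43×2.236 = 24.28 ft. Hydraulic radius R = A/P = 58.97/24.28 = 2.428 ft. Q_A = (1.486/0.019)·58.97·2.428^(2/3)·√0.009 = 790.5 ft³/s.
Channel B: With bottom width b = 15 ft and side slope z = 0.98: A = (b + zy)y = (15 + 0.98×3.97)×3.97 = 75 ft²; P = b + 2y√(1+z²) = 15 + 2×3.97×1.4 = 26.12 ft. Hydraulic radius R = A/P = 75/26.12 = 2.872 ft. Q_B = (1.486/0.019)·75·2.872^(2/3)·√0.009 = 1124 ft³/s.
Q_A = 790.5 ft³/s vs Q_B = 1124 ft³/s, so channel B carries more.

channel B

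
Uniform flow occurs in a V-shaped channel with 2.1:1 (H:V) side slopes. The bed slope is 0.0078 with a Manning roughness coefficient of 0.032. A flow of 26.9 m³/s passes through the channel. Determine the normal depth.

y_n = 2.17 m

Manning's equation rearranged: A R^(2/3) = nQ / (1·√S) = 0.032 × 26.9 / (√0.0078) = 9.747.
Try y = 1.48 m: A R^(2/3) = 3.515 — too small.
Try y = 2.76 m: A R^(2/3) = 18.52 — too large.
Try y = 2.17 m: A R^(2/3) = 9.754 — matches.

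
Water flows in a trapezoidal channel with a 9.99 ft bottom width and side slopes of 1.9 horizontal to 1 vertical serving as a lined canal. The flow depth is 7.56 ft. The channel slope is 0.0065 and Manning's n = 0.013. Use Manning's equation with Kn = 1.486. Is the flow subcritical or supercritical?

supercritical

With bottom width b = 9.99 ft and side slope z = 1.9: A = (b + zy)y = (9.99 + 1.9×7.56)×7.56 = 184.1 ft²; P = b + 2y√(1+z²) = 9.99 + 2×7.56×2.147 = 42.45 ft.
Hydraulic radius R = A/P = 184.1/42.45 = 4.337 ft.
V = (1.486/n) R^(2/3) √S = (1.486/0.013) × 4.337^(2/3) × √0.0065 = 24.51 ft/s. Hydraulic depth D_h = A/T = 184.1/38.72 = 4.755 ft.
Froude number Fr = V/√(g·D_h) = 24.51/√(32.2×4.755) = 1.98, which is greater than 1, so the flow is supercritical.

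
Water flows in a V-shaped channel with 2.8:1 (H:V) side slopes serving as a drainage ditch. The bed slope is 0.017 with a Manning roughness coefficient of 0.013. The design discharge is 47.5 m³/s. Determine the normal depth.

y_n = 1.47 m

Manning's equation rearranged: A R^(2/3) = nQ / (1·√S) = 0.013 × 47.5 / (√0.017) = 4.736.
Try y = 1.87 m: A R^(2/3) = 8.995 — over.
Try y = 1.12 m: A R^(2/3) = 2.293 — short.
Try y = 1.47 m: A R^(2/3) = 4.734 — close enough.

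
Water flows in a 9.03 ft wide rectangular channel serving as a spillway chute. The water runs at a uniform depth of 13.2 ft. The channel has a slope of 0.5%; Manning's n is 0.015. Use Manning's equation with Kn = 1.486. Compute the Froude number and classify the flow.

Flow area A = b·y = 9.03 × 13.2 = 119.2 ft². Wetted perimeter P = b + 2y = 9.03 + 2×13.2 = 35.43 ft.
Hydraulic radius R = A/P = 119.2/35.43 = 3.364 ft.
V = (1.486/n) R^(2/3) √S = (1.486/0.015) × 3.364^(2/3) × √0.005 = 15.73 ft/s. Hydraulic depth D_h = A/T = 119.2/9.03 = 13.2 ft.
Froude number Fr = V/√(g·D_h) = 15.73/√(32.2×13.2) = 0.763, which is less than 1, so the flow is subcritical.

subcritical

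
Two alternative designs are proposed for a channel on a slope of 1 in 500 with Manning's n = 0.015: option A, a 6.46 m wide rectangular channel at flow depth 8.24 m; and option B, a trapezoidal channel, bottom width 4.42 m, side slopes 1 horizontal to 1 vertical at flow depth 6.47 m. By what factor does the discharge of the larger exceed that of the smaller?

1.61

Channel A: Flow area A = b·y = 6.46 × 8.24 = 53.23 m². Wetted perimeter P = b + 2y = 6.46 + 2×8.24 = 22.94 m. Hydraulic radius R = A/P = 53.23/22.94 = 2.32 m. Q_A = (1/0.015)·53.23·2.32^(2/3)·√0.002 = 278.2 m³/s.
Channel B: With bottom width b = 4.42 m and side slope z = 1: A = (b + zy)y = (4.42 + 1×6.47)×6.47 = 70.46 m²; P = b + 2y√(1+z²) = 4.42 + 2×6.47×1.414 = 22.72 m. Hydraulic radius R = A/P = 70.46/22.72 = 3.101 m. Q_B = (1/0.015)·70.46·3.101^(2/3)·√0.002 = 446.7 m³/s.
The larger discharge is 446.7 m³/s and the smaller is 278.2 m³/s; the ratio is 1.61.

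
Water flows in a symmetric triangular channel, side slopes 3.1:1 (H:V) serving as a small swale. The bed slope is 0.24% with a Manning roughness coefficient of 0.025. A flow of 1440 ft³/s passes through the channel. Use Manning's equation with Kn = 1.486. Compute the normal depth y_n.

y_n = 8.07 ft

Manning's equation rearranged: A R^(2/3) = nQ / (1.486·√S) = 0.025 × 1440 / (1.486 × √0.0024) = 494.5.
At y = 9.92 ft: A R^(2/3) = 858.4 — too large.
At y = 8.07 ft: A R^(2/3) = 495.1 — ≈ 494.5.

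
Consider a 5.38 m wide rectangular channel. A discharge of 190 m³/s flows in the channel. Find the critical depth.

For a rectangular channel, critical depth y_c = (q²/g)^(1/3) where q = Q/b = 190/5.38 = 35.32 m²/s.
So y_c = (35.32²/9.81)^(1/3) = 5.03 m.

y_c = 5.03 m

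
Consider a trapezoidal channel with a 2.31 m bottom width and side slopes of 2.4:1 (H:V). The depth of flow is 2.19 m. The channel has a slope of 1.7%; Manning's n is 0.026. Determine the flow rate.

Q = 94.3 m³/s

With bottom width b = 2.31 m and side slope z = 2.4: A = (b + zy)y = (2.31 + 2.4×2.19)×2.19 = 16.57 m²; P = b + 2y√(1+z²) = 2.31 + 2×2.19×2.6 = 13.7 m.
Hydraulic radius R = A/P = 16.57/13.7 = 1.21 m.
Manning's equation: Q = (1/n) A R^(2/3) S^(1/2) = (1/0.026) × 16.57 × 1.21^(2/3) × 0.017^(1/2) = 94.3 m³/s.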